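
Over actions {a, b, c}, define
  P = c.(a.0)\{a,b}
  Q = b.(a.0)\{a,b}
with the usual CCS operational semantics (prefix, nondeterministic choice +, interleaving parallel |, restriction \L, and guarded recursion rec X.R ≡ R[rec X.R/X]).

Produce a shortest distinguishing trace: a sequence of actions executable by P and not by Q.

P's transition system — 2 states:
  s0 = c.(a.0)\{a,b} → -c-> s1
  s1 = (a.0)\{a,b} → deadlocked
Q's transition system — 2 states:
  t0 = b.(a.0)\{a,b} → -b-> t1
  t1 = (a.0)\{a,b} → deadlocked
Executing c from P (initial set {s0}):
  [1] c ⇒ {s1}
  ✓ P
Executing c from Q (initial set {t0}):
  [1] c ⇒ ∅ (Q stuck)

c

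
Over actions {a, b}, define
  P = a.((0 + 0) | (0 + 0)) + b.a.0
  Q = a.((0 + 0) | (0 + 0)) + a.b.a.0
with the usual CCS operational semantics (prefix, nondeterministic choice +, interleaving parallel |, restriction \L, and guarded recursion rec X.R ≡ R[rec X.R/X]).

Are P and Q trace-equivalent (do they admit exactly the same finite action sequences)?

NO — witness ⟨b⟩

P's transition system — 4 states:
  m0 = a.((0 + 0) | (0 + 0)) + b.a.0 | =a=> m1, =b=> m2
  m1 = (0 + 0) | (0 + 0) | ∅
  m2 = a.0 | =a=> m3
  m3 = 0 | ∅
Q's transition system — 5 states:
  n0 = a.((0 + 0) | (0 + 0)) + a.b.a.0 | =a=> n1, =a=> n2
  n1 = (0 + 0) | (0 + 0) | ∅
  n2 = b.a.0 | =b=> n3
  n3 = a.0 | =a=> n4
  n4 = 0 | ∅
Executing b from P (initial set {m0}):
  after b @ step 1: {m2}
  ✓ P
Executing b from Q (initial set {n0}):
  after b @ step 1: ∅ (Q stuck)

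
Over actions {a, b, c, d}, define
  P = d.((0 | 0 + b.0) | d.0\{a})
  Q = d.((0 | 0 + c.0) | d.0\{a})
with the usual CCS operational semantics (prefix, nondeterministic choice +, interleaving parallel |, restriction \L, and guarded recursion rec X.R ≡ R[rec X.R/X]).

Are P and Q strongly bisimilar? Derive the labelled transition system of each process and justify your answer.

Reachable graph of P (5 states):
  m0 = d.((0 | 0 + b.0) | d.0\{a}) has moves ··d··> m1
  m1 = (0 | 0 + b.0) | d.0\{a} has moves ··b··> m2, ··d··> m3
  m2 = 0 | d.0\{a} has moves ··d··> m4
  m3 = (0 | 0 + b.0) | 0\{a} has moves ··b··> m4
  m4 = 0 | 0\{a} has moves ·
Reachable graph of Q (5 states):
  n0 = d.((0 | 0 + c.0) | d.0\{a}) has moves ··d··> n1
  n1 = (0 | 0 + c.0) | d.0\{a} has moves ··c··> n2, ··d··> n3
  n2 = 0 | d.0\{a} has moves ··d··> n4
  n3 = (0 | 0 + c.0) | 0\{a} has moves ··c··> n4
  n4 = 0 | 0\{a} has moves ·
Coarsest stable partition (strong bisimilarity classes):
  B0 = {m0}
  B1 = {m1}
  B2 = {m3}
  B3 = {m4, n4}
  B4 = {m2, n2}
  B5 = {n0}
  B6 = {n1}
  B7 = {n3}
m0 ∈ B0, n0 ∈ B5 → different blocks

not bisimilar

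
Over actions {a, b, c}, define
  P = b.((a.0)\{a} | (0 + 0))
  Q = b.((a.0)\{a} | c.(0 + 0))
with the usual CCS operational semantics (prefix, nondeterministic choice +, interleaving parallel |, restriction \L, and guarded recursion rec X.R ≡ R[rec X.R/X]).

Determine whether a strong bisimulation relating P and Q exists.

NO

LTS(P): 2 reachable states
  m0 = b.((a.0)\{a} | (0 + 0)) :: =b=> m1
  m1 = (a.0)\{a} | (0 + 0) :: ·
LTS(Q): 3 reachable states
  n0 = b.((a.0)\{a} | c.(0 + 0)) :: =b=> n1
  n1 = (a.0)\{a} | c.(0 + 0) :: =c=> n2
  n2 = (a.0)\{a} | (0 + 0) :: ·
Bisimilarity quotient blocks:
  B0 = {m0}
  B1 = {m1, n2}
  B2 = {n0}
  B3 = {n1}
m0 ∈ B0, n0 ∈ B2 → different blocks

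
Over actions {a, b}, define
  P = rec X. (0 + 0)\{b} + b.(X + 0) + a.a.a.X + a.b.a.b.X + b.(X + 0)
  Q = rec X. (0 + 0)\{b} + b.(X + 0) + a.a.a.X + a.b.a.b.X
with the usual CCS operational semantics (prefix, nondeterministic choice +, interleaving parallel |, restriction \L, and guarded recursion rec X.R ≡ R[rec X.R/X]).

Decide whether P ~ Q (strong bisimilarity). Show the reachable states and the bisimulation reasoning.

YES

Reachable graph of P (7 states):
  p0 = rec X. (0 + 0)\{b} + b.(X + 0) + a.a.a.X + a.b.a.b.X + b.(X + 0) :: -a-> p1, -a-> p2, -b-> p3
  p1 = a.a.(rec X. (0 + 0)\{b} + b.(X + 0) + a.a.a.X + a.b.a.b.X + b.(X + 0)) :: -a-> p4
  p2 = b.a.b.(rec X. (0 + 0)\{b} + b.(X + 0) + a.a.a.X + a.b.a.b.X + b.(X + 0)) :: -b-> p5
  p3 = (rec X. (0 + 0)\{b} + b.(X + 0) + a.a.a.X + a.b.a.b.X + b.(X + 0)) + 0 :: -a-> p1, -a-> p2, -b-> p3
  p4 = a.(rec X. (0 + 0)\{b} + b.(X + 0) + a.a.a.X + a.b.a.b.X + b.(X + 0)) :: -a-> p0
  p5 = a.b.(rec X. (0 + 0)\{b} + b.(X + 0) + a.a.a.X + a.b.a.b.X + b.(X + 0)) :: -a-> p6
  p6 = b.(rec X. (0 + 0)\{b} + b.(X + 0) + a.a.a.X + a.b.a.b.X + b.(X + 0)) :: -b-> p0
Reachable graph of Q (7 states):
  q0 = rec X. (0 + 0)\{b} + b.(X + 0) + a.a.a.X + a.b.a.b.X :: -a-> q1, -a-> q2, -b-> q3
  q1 = a.a.(rec X. (0 + 0)\{b} + b.(X + 0) + a.a.a.X + a.b.a.b.X) :: -a-> q4
  q2 = b.a.b.(rec X. (0 + 0)\{b} + b.(X + 0) + a.a.a.X + a.b.a.b.X) :: -b-> q5
  q3 = (rec X. (0 + 0)\{b} + b.(X + 0) + a.a.a.X + a.b.a.b.X) + 0 :: -a-> q1, -a-> q2, -b-> q3
  q4 = a.(rec X. (0 + 0)\{b} + b.(X + 0) + a.a.a.X + a.b.a.b.X) :: -a-> q0
  q5 = a.b.(rec X. (0 + 0)\{b} + b.(X + 0) + a.a.a.X + a.b.a.b.X) :: -a-> q6
  q6 = b.(rec X. (0 + 0)\{b} + b.(X + 0) + a.a.a.X + a.b.a.b.X) :: -b-> q0
Bisimilarity quotient blocks:
  B0 = {p0, p3, q0, q3}
  B1 = {p1, q1}
  B2 = {p4, q4}
  B3 = {p2, q2}
  B4 = {p5, q5}
  B5 = {p6, q6}
p0 ∈ B0, q0 ∈ B0 → same block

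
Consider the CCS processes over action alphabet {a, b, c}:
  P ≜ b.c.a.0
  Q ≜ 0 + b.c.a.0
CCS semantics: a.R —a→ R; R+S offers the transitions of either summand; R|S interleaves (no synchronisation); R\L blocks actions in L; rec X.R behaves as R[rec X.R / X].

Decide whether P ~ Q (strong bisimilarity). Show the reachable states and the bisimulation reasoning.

YES

LTS(P): 4 reachable states
  s0 = b.c.a.0 | =b=> s1
  s1 = c.a.0 | =c=> s2
  s2 = a.0 | =a=> s3
  s3 = 0 | deadlocked
LTS(Q): 4 reachable states
  t0 = 0 + b.c.a.0 | =b=> t1
  t1 = c.a.0 | =c=> t2
  t2 = a.0 | =a=> t3
  t3 = 0 | deadlocked
Partition-refinement fixed point:
  B0 = {s0, t0}
  B1 = {s1, t1}
  B2 = {s2, t2}
  B3 = {s3, t3}
s0 ∈ B0, t0 ∈ B0 → same block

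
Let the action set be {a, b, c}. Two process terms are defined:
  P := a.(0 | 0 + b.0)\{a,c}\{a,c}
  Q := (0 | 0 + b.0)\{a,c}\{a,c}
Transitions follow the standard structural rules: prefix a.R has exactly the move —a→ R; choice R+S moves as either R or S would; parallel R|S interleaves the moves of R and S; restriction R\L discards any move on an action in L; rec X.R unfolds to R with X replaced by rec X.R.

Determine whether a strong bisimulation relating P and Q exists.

not bisimilar

P's transition system — 3 states:
  s0 = a.(0 | 0 + b.0)\{a,c}\{a,c} → -a-> s1
  s1 = (0 | 0 + b.0)\{a,c}\{a,c} → -b-> s2
  s2 = 0\{a,c}\{a,c} → (no moves)
Q's transition system — 2 states:
  t0 = (0 | 0 + b.0)\{a,c}\{a,c} → -b-> t1
  t1 = 0\{a,c}\{a,c} → (no moves)
Bisimilarity quotient blocks:
  B0 = {s0}
  B1 = {s1, t0}
  B2 = {s2, t1}
s0 ∈ B0, t0 ∈ B1 → different blocks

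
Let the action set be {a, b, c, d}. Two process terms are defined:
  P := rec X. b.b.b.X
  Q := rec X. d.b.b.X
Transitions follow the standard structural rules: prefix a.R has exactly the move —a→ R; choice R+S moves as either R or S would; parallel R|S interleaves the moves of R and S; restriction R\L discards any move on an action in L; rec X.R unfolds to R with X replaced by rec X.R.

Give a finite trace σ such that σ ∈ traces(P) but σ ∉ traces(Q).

b

P's transition system — 3 states:
  u0 = rec X. b.b.b.X | —b→ u1
  u1 = b.b.(rec X. b.b.b.X) | —b→ u2
  u2 = b.(rec X. b.b.b.X) | —b→ u0
Q's transition system — 3 states:
  v0 = rec X. d.b.b.X | —d→ v1
  v1 = b.b.(rec X. d.b.b.X) | —b→ v2
  v2 = b.(rec X. d.b.b.X) | —b→ v0
Run σ = ⟨b⟩ on P: start {u0}
  after b @ step 1: {u1}
  P completes σ.
Run σ = ⟨b⟩ on Q: start {v0}
  after b @ step 1: ∅ (Q stuck)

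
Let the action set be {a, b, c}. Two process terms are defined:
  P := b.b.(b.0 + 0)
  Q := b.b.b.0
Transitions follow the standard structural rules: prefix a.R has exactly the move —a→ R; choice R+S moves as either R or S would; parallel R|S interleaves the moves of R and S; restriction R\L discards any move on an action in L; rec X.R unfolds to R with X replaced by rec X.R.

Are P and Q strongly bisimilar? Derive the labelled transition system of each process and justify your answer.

YES

Reachable graph of P (4 states):
  m0 = b.b.(b.0 + 0) ⊢ —b→ m1
  m1 = b.(b.0 + 0) ⊢ —b→ m2
  m2 = b.0 + 0 ⊢ —b→ m3
  m3 = 0 ⊢ ·
Reachable graph of Q (4 states):
  n0 = b.b.b.0 ⊢ —b→ n1
  n1 = b.b.0 ⊢ —b→ n2
  n2 = b.0 ⊢ —b→ n3
  n3 = 0 ⊢ ·
Coarsest stable partition (strong bisimilarity classes):
  B0 = {m0, n0}
  B1 = {m1, n1}
  B2 = {m2, n2}
  B3 = {m3, n3}
m0 ∈ B0, n0 ∈ B0 → same block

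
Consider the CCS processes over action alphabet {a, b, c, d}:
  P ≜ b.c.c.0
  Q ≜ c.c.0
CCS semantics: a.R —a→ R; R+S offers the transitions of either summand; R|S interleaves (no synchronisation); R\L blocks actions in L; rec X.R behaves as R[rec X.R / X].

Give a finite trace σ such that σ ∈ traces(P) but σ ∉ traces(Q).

Reachable graph of P (4 states):
  u0 = b.c.c.0 ⊢ ··b··> u1
  u1 = c.c.0 ⊢ ··c··> u2
  u2 = c.0 ⊢ ··c··> u3
  u3 = 0 ⊢ deadlocked
Reachable graph of Q (3 states):
  v0 = c.c.0 ⊢ ··c··> v1
  v1 = c.0 ⊢ ··c··> v2
  v2 = 0 ⊢ deadlocked
Run σ = ⟨b⟩ on P: start {u0}
  [1] b ⇒ {u1}
  P completes σ.
Run σ = ⟨b⟩ on Q: start {v0}
  [1] b ⇒ no successor for Q

b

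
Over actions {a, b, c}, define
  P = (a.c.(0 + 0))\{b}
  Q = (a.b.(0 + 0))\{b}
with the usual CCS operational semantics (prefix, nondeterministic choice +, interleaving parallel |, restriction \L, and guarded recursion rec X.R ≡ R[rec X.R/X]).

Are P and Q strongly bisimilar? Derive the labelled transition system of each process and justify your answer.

P's transition system — 3 states:
  s0 = (a.c.(0 + 0))\{b} ⊢ —a→ s1
  s1 = (c.(0 + 0))\{b} ⊢ —c→ s2
  s2 = (0 + 0)\{b} ⊢ ·
Q's transition system — 2 states:
  t0 = (a.b.(0 + 0))\{b} ⊢ —a→ t1
  t1 = (b.(0 + 0))\{b} ⊢ ·
Bisimilarity quotient blocks:
  B0 = {s0}
  B1 = {s1}
  B2 = {s2, t1}
  B3 = {t0}
s0 ∈ B0, t0 ∈ B3 → different blocks

P ≁ Q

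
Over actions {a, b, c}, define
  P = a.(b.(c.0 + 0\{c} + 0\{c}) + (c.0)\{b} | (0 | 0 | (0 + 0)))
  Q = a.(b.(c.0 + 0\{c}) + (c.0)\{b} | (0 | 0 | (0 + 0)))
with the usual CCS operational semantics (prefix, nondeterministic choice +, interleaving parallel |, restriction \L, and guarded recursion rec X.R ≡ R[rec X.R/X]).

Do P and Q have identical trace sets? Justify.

LTS(P): 5 reachable states
  p0 = a.(b.(c.0 + 0\{c} + 0\{c}) + (c.0)\{b} | (0 | 0 | (0 + 0))) → —a→ p1
  p1 = b.(c.0 + 0\{c} + 0\{c}) + (c.0)\{b} | (0 | 0 | (0 + 0)) → —b→ p2, —c→ p3
  p2 = c.0 + 0\{c} + 0\{c} → —c→ p4
  p3 = 0\{b} | (0 | 0 | (0 + 0)) → stopped
  p4 = 0 → stopped
LTS(Q): 5 reachable states
  q0 = a.(b.(c.0 + 0\{c}) + (c.0)\{b} | (0 | 0 | (0 + 0))) → —a→ q1
  q1 = b.(c.0 + 0\{c}) + (c.0)\{b} | (0 | 0 | (0 + 0)) → —b→ q2, —c→ q3
  q2 = c.0 + 0\{c} → —c→ q4
  q3 = 0\{b} | (0 | 0 | (0 + 0)) → stopped
  q4 = 0 → stopped
Coarsest stable partition (strong bisimilarity classes):
  B0 = {p0, q0}
  B1 = {p1, q1}
  B2 = {p3, p4, q3, q4}
  B3 = {p2, q2}
p0 ∈ B0, q0 ∈ B0 → same block
Bisimilar ⇒ trace-equivalent.

traces(P) = traces(Q)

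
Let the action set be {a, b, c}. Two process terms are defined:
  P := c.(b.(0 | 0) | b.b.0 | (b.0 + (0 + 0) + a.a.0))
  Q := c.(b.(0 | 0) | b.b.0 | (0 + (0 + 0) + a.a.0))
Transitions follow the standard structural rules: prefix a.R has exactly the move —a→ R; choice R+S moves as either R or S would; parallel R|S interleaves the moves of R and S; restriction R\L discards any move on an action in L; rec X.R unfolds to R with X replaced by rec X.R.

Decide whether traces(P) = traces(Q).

NO — witness ⟨cbbbb⟩

Reachable graph of P (19 states):
  m0 = c.(b.(0 | 0) | b.b.0 | (b.0 + (0 + 0) + a.a.0)) | =c=> m1
  m1 = b.(0 | 0) | b.b.0 | (b.0 + (0 + 0) + a.a.0) | =a=> m2, =b=> m3, =b=> m4, =b=> m5
  m2 = b.(0 | 0) | b.b.0 | a.0 | =a=> m5, =b=> m6, =b=> m7
  m3 = 0 | 0 | b.b.0 | (b.0 + (0 + 0) + a.a.0) | =a=> m6, =b=> m8, =b=> m9
  m4 = b.(0 | 0) | b.0 | (b.0 + (0 + 0) + a.a.0) | =a=> m7, =b=> m10, =b=> m11, =b=> m8
  m5 = b.(0 | 0) | b.b.0 | 0 | =b=> m11, =b=> m9
  m6 = 0 | 0 | b.b.0 | a.0 | =a=> m9, =b=> m12
  m7 = b.(0 | 0) | b.0 | a.0 | =a=> m11, =b=> m12, =b=> m13
  m8 = 0 | 0 | b.0 | (b.0 + (0 + 0) + a.a.0) | =a=> m12, =b=> m14, =b=> m15
  m9 = 0 | 0 | b.b.0 | 0 | =b=> m15
  m10 = b.(0 | 0) | 0 | (b.0 + (0 + 0) + a.a.0) | =a=> m13, =b=> m14, =b=> m16
  m11 = b.(0 | 0) | b.0 | 0 | =b=> m15, =b=> m16
  m12 = 0 | 0 | b.0 | a.0 | =a=> m15, =b=> m17
  m13 = b.(0 | 0) | 0 | a.0 | =a=> m16, =b=> m17
  m14 = 0 | 0 | 0 | (b.0 + (0 + 0) + a.a.0) | =a=> m17, =b=> m18
  m15 = 0 | 0 | b.0 | 0 | =b=> m18
  m16 = b.(0 | 0) | 0 | 0 | =b=> m18
  m17 = 0 | 0 | 0 | a.0 | =a=> m18
  m18 = 0 | 0 | 0 | 0 | ·
Reachable graph of Q (19 states):
  n0 = c.(b.(0 | 0) | b.b.0 | (0 + (0 + 0) + a.a.0)) | =c=> n1
  n1 = b.(0 | 0) | b.b.0 | (0 + (0 + 0) + a.a.0) | =a=> n2, =b=> n3, =b=> n4
  n2 = b.(0 | 0) | b.b.0 | a.0 | =a=> n5, =b=> n6, =b=> n7
  n3 = 0 | 0 | b.b.0 | (0 + (0 + 0) + a.a.0) | =a=> n6, =b=> n8
  n4 = b.(0 | 0) | b.0 | (0 + (0 + 0) + a.a.0) | =a=> n7, =b=> n8, =b=> n9
  n5 = b.(0 | 0) | b.b.0 | 0 | =b=> n10, =b=> n11
  n6 = 0 | 0 | b.b.0 | a.0 | =a=> n10, =b=> n12
  n7 = b.(0 | 0) | b.0 | a.0 | =a=> n11, =b=> n12, =b=> n13
  n8 = 0 | 0 | b.0 | (0 + (0 + 0) + a.a.0) | =a=> n12, =b=> n14
  n9 = b.(0 | 0) | 0 | (0 + (0 + 0) + a.a.0) | =a=> n13, =b=> n14
  n10 = 0 | 0 | b.b.0 | 0 | =b=> n15
  n11 = b.(0 | 0) | b.0 | 0 | =b=> n15, =b=> n16
  n12 = 0 | 0 | b.0 | a.0 | =a=> n15, =b=> n17
  n13 = b.(0 | 0) | 0 | a.0 | =a=> n16, =b=> n17
  n14 = 0 | 0 | 0 | (0 + (0 + 0) + a.a.0) | =a=> n17
  n15 = 0 | 0 | b.0 | 0 | =b=> n18
  n16 = b.(0 | 0) | 0 | 0 | =b=> n18
  n17 = 0 | 0 | 0 | a.0 | =a=> n18
  n18 = 0 | 0 | 0 | 0 | ·
Executing cbbbb from P (initial set {m0}):
  after c @ step 1: {m1}
  after b @ step 2: {m3, m4, m5}
  after b @ step 3: {m10, m11, m8, m9}
  after b @ step 4: {m14, m15, m16}
  after b @ step 5: {m18}
  ✓ P
Executing cbbbb from Q (initial set {n0}):
  after c @ step 1: {n1}
  after b @ step 2: {n3, n4}
  after b @ step 3: {n8, n9}
  after b @ step 4: {n14}
  after b @ step 5: ∅ (Q stuck)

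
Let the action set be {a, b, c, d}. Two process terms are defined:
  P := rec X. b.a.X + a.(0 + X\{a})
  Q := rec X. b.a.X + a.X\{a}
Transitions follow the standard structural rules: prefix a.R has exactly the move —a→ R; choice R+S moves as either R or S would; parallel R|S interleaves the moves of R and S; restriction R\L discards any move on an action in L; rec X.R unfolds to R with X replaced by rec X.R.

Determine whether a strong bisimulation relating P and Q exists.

P ~ Q

Reachable graph of P (4 states):
  s0 = rec X. b.a.X + a.(0 + X\{a}) → =a=> s1, =b=> s2
  s1 = 0 + (rec X. b.a.X + a.(0 + X\{a}))\{a} → =b=> s3
  s2 = a.(rec X. b.a.X + a.(0 + X\{a})) → =a=> s0
  s3 = (a.(rec X. b.a.X + a.(0 + X\{a})))\{a} → deadlocked
Reachable graph of Q (4 states):
  t0 = rec X. b.a.X + a.X\{a} → =a=> t1, =b=> t2
  t1 = (rec X. b.a.X + a.X\{a})\{a} → =b=> t3
  t2 = a.(rec X. b.a.X + a.X\{a}) → =a=> t0
  t3 = (a.(rec X. b.a.X + a.X\{a}))\{a} → deadlocked
Coarsest stable partition (strong bisimilarity classes):
  B0 = {s0, t0}
  B1 = {s2, t2}
  B2 = {s1, t1}
  B3 = {s3, t3}
s0 ∈ B0, t0 ∈ B0 → same block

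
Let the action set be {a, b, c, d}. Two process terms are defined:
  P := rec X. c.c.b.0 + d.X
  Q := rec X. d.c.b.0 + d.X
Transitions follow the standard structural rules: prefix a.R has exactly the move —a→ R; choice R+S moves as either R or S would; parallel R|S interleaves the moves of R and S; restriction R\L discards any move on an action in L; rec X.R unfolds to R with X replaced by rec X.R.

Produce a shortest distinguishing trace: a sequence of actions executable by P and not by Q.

c

LTS(P): 4 reachable states
  u0 = rec X. c.c.b.0 + d.X → =c=> u1, =d=> u0
  u1 = c.b.0 → =c=> u2
  u2 = b.0 → =b=> u3
  u3 = 0 → ·
LTS(Q): 4 reachable states
  v0 = rec X. d.c.b.0 + d.X → =d=> v0, =d=> v1
  v1 = c.b.0 → =c=> v2
  v2 = b.0 → =b=> v3
  v3 = 0 → ·
Trace ⟨c⟩ through P, begin at {u0}:
  [1] c ⇒ {u1}
  ✓ P
Trace ⟨c⟩ through Q, begin at {v0}:
  [1] c ⇒ ∅ (Q stuck)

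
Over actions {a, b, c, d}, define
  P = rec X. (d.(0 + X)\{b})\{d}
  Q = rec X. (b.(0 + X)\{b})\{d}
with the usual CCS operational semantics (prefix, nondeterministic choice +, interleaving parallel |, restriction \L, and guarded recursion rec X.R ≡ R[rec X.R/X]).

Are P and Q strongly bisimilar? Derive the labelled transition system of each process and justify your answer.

LTS(P): 1 reachable states
  s0 = rec X. (d.(0 + X)\{b})\{d} has moves ∅
LTS(Q): 2 reachable states
  t0 = rec X. (b.(0 + X)\{b})\{d} has moves --b--▸ t1
  t1 = (0 + (rec X. (b.(0 + X)\{b})\{d}))\{b}\{d} has moves ∅
Bisimilarity quotient blocks:
  B0 = {s0, t1}
  B1 = {t0}
s0 ∈ B0, t0 ∈ B1 → different blocks

not bisimilar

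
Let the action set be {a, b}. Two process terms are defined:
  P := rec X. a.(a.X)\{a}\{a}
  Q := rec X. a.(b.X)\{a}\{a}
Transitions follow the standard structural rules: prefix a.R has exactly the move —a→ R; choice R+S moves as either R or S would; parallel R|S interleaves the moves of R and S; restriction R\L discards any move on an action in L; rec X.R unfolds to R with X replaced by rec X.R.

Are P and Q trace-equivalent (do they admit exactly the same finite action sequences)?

P's transition system — 2 states:
  m0 = rec X. a.(a.X)\{a}\{a} | --a--▸ m1
  m1 = (a.(rec X. a.(a.X)\{a}\{a}))\{a}\{a} | (no moves)
Q's transition system — 3 states:
  n0 = rec X. a.(b.X)\{a}\{a} | --a--▸ n1
  n1 = (b.(rec X. a.(b.X)\{a}\{a}))\{a}\{a} | --b--▸ n2
  n2 = (rec X. a.(b.X)\{a}\{a})\{a}\{a} | (no moves)
Run σ = ⟨ab⟩ on Q: start {n0}
  step 1 (a): {n1}
  step 2 (b): {n2}
  ✓ Q
Run σ = ⟨ab⟩ on P: start {m0}
  step 1 (a): {m1}
  step 2 (b): no successor for P

traces(P) ≠ traces(Q) — witness ⟨ab⟩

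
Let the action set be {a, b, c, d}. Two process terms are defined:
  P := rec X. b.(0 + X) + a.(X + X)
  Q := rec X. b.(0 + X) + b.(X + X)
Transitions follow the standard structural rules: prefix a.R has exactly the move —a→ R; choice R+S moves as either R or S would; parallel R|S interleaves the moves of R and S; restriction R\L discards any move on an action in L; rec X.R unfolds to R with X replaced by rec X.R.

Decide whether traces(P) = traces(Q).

LTS(P): 3 reachable states
  m0 = rec X. b.(0 + X) + a.(X + X) ⊢ =a=> m1, =b=> m2
  m1 = (rec X. b.(0 + X) + a.(X + X)) + (rec X. b.(0 + X) + a.(X + X)) ⊢ =a=> m1, =b=> m2
  m2 = 0 + (rec X. b.(0 + X) + a.(X + X)) ⊢ =a=> m1, =b=> m2
LTS(Q): 3 reachable states
  n0 = rec X. b.(0 + X) + b.(X + X) ⊢ =b=> n1, =b=> n2
  n1 = (rec X. b.(0 + X) + b.(X + X)) + (rec X. b.(0 + X) + b.(X + X)) ⊢ =b=> n1, =b=> n2
  n2 = 0 + (rec X. b.(0 + X) + b.(X + X)) ⊢ =b=> n1, =b=> n2
Trace ⟨a⟩ through P, begin at {m0}:
  after a @ step 1: {m1}
  — P admits the full trace.
Trace ⟨a⟩ through Q, begin at {n0}:
  after a @ step 1: ∅ (Q stuck)

trace-distinct — witness ⟨a⟩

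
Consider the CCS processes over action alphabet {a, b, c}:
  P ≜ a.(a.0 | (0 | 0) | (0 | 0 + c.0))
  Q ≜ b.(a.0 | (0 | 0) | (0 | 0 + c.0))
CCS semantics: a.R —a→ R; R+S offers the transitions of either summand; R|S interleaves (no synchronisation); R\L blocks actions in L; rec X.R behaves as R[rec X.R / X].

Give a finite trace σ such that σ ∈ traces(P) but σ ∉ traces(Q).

P's transition system — 5 states:
  u0 = a.(a.0 | (0 | 0) | (0 | 0 + c.0)) → -a-> u1
  u1 = a.0 | (0 | 0) | (0 | 0 + c.0) → -a-> u2, -c-> u3
  u2 = 0 | (0 | 0) | (0 | 0 + c.0) → -c-> u4
  u3 = a.0 | (0 | 0) | 0 → -a-> u4
  u4 = 0 | (0 | 0) | 0 → deadlocked
Q's transition system — 5 states:
  v0 = b.(a.0 | (0 | 0) | (0 | 0 + c.0)) → -b-> v1
  v1 = a.0 | (0 | 0) | (0 | 0 + c.0) → -a-> v2, -c-> v3
  v2 = 0 | (0 | 0) | (0 | 0 + c.0) → -c-> v4
  v3 = a.0 | (0 | 0) | 0 → -a-> v4
  v4 = 0 | (0 | 0) | 0 → deadlocked
Run σ = ⟨a⟩ on P: start {u0}
  [1] a ⇒ {u1}
  — P admits the full trace.
Run σ = ⟨a⟩ on Q: start {v0}
  [1] a ⇒ ∅ (Q stuck)

a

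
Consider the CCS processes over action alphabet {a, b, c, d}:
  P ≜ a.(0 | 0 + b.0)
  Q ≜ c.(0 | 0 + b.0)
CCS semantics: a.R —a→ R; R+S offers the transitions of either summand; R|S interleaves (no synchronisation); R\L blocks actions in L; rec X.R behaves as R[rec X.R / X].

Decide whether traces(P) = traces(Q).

P's transition system — 3 states:
  u0 = a.(0 | 0 + b.0) :: ··a··> u1
  u1 = 0 | 0 + b.0 :: ··b··> u2
  u2 = 0 :: (no moves)
Q's transition system — 3 states:
  v0 = c.(0 | 0 + b.0) :: ··c··> v1
  v1 = 0 | 0 + b.0 :: ··b··> v2
  v2 = 0 :: (no moves)
Run σ = ⟨a⟩ on P: start {u0}
  step 1 (a): {u1}
  P completes σ.
Run σ = ⟨a⟩ on Q: start {v0}
  step 1 (a): ∅  — Q cannot continue

traces(P) ≠ traces(Q) — witness ⟨a⟩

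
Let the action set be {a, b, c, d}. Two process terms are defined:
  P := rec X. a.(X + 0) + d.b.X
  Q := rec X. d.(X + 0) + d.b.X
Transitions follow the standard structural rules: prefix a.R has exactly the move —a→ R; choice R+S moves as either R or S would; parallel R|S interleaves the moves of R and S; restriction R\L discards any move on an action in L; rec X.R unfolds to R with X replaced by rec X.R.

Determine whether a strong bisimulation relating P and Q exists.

NO

Reachable graph of P (3 states):
  u0 = rec X. a.(X + 0) + d.b.X | --a--▸ u1, --d--▸ u2
  u1 = (rec X. a.(X + 0) + d.b.X) + 0 | --a--▸ u1, --d--▸ u2
  u2 = b.(rec X. a.(X + 0) + d.b.X) | --b--▸ u0
Reachable graph of Q (3 states):
  v0 = rec X. d.(X + 0) + d.b.X | --d--▸ v1, --d--▸ v2
  v1 = (rec X. d.(X + 0) + d.b.X) + 0 | --d--▸ v1, --d--▸ v2
  v2 = b.(rec X. d.(X + 0) + d.b.X) | --b--▸ v0
Coarsest stable partition (strong bisimilarity classes):
  B0 = {u0, u1}
  B1 = {u2}
  B2 = {v0, v1}
  B3 = {v2}
u0 ∈ B0, v0 ∈ B2 → different blocks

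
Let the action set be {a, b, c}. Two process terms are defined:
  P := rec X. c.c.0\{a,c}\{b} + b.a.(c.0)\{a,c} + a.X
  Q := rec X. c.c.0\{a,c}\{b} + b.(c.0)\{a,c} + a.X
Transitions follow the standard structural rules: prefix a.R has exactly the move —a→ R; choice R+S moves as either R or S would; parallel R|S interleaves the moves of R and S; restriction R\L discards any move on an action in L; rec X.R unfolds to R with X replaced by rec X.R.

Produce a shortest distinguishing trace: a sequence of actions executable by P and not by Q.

LTS(P): 5 reachable states
  m0 = rec X. c.c.0\{a,c}\{b} + b.a.(c.0)\{a,c} + a.X ⊢ —a→ m0, —b→ m1, —c→ m2
  m1 = a.(c.0)\{a,c} ⊢ —a→ m3
  m2 = c.0\{a,c}\{b} ⊢ —c→ m4
  m3 = (c.0)\{a,c} ⊢ deadlocked
  m4 = 0\{a,c}\{b} ⊢ deadlocked
LTS(Q): 4 reachable states
  n0 = rec X. c.c.0\{a,c}\{b} + b.(c.0)\{a,c} + a.X ⊢ —a→ n0, —b→ n1, —c→ n2
  n1 = (c.0)\{a,c} ⊢ deadlocked
  n2 = c.0\{a,c}\{b} ⊢ —c→ n3
  n3 = 0\{a,c}\{b} ⊢ deadlocked
Trace ⟨ba⟩ through P, begin at {m0}:
  after b @ step 1: {m1}
  after a @ step 2: {m3}
  — P admits the full trace.
Trace ⟨ba⟩ through Q, begin at {n0}:
  after b @ step 1: {n1}
  after a @ step 2: ∅ (Q stuck)

ba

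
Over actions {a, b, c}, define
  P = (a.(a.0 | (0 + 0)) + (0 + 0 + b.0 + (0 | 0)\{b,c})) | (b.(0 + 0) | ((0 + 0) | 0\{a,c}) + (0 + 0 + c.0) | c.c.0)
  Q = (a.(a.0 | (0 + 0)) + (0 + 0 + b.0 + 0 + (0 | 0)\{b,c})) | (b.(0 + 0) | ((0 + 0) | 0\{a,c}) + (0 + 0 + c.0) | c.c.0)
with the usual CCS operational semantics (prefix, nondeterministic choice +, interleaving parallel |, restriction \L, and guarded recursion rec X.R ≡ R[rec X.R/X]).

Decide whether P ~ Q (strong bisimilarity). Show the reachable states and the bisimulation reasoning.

LTS(P): 28 reachable states
  m0 = (a.(a.0 | (0 + 0)) + (0 + 0 + b.0 + (0 | 0)\{b,c})) | (b.(0 + 0) | ((0 + 0) | 0\{a,c}) + (0 + 0 + c.0) | c.c.0) has moves —a→ m1, —b→ m2, —b→ m3, —c→ m4, —c→ m5
  m1 = a.0 | (0 + 0) | (b.(0 + 0) | ((0 + 0) | 0\{a,c}) + (0 + 0 + c.0) | c.c.0) has moves —a→ m6, —b→ m7, —c→ m8, —c→ m9
  m2 = (a.(a.0 | (0 + 0)) + (0 + 0 + b.0 + (0 | 0)\{b,c})) | ((0 + 0) | ((0 + 0) | 0\{a,c})) has moves —a→ m7, —b→ m10
  m3 = 0 | (b.(0 + 0) | ((0 + 0) | 0\{a,c}) + (0 + 0 + c.0) | c.c.0) has moves —b→ m10, —c→ m11, —c→ m12
  m4 = (a.(a.0 | (0 + 0)) + (0 + 0 + b.0 + (0 | 0)\{b,c})) | ((0 + 0 + c.0) | c.0) has moves —a→ m8, —b→ m11, —c→ m13, —c→ m14
  m5 = (a.(a.0 | (0 + 0)) + (0 + 0 + b.0 + (0 | 0)\{b,c})) | (0 | c.c.0) has moves —a→ m9, —b→ m12, —c→ m14
  m6 = 0 | (0 + 0) | (b.(0 + 0) | ((0 + 0) | 0\{a,c}) + (0 + 0 + c.0) | c.c.0) has moves —b→ m15, —c→ m16, —c→ m17
  m7 = a.0 | (0 + 0) | ((0 + 0) | ((0 + 0) | 0\{a,c})) has moves —a→ m15
  m8 = a.0 | (0 + 0) | ((0 + 0 + c.0) | c.0) has moves —a→ m16, —c→ m18, —c→ m19
  m9 = a.0 | (0 + 0) | (0 | c.c.0) has moves —a→ m17, —c→ m19
  m10 = 0 | ((0 + 0) | ((0 + 0) | 0\{a,c})) has moves deadlocked
  m11 = 0 | ((0 + 0 + c.0) | c.0) has moves —c→ m20, —c→ m21
  m12 = 0 | (0 | c.c.0) has moves —c→ m21
  m13 = (a.(a.0 | (0 + 0)) + (0 + 0 + b.0 + (0 | 0)\{b,c})) | ((0 + 0 + c.0) | 0) has moves —a→ m18, —b→ m20, —c→ m22
  m14 = (a.(a.0 | (0 + 0)) + (0 + 0 + b.0 + (0 | 0)\{b,c})) | (0 | c.0) has moves —a→ m19, —b→ m21, —c→ m22
  m15 = 0 | (0 + 0) | ((0 + 0) | ((0 + 0) | 0\{a,c})) has moves deadlocked
  m16 = 0 | (0 + 0) | ((0 + 0 + c.0) | c.0) has moves —c→ m23, —c→ m24
  m17 = 0 | (0 + 0) | (0 | c.c.0) has moves —c→ m24
  m18 = a.0 | (0 + 0) | ((0 + 0 + c.0) | 0) has moves —a→ m23, —c→ m25
  m19 = a.0 | (0 + 0) | (0 | c.0) has moves —a→ m24, —c→ m25
  m20 = 0 | ((0 + 0 + c.0) | 0) has moves —c→ m26
  m21 = 0 | (0 | c.0) has moves —c→ m26
  m22 = (a.(a.0 | (0 + 0)) + (0 + 0 + b.0 + (0 | 0)\{b,c})) | (0 | 0) has moves —a→ m25, —b→ m26
  m23 = 0 | (0 + 0) | ((0 + 0 + c.0) | 0) has moves —c→ m27
  m24 = 0 | (0 + 0) | (0 | c.0) has moves —c→ m27
  m25 = a.0 | (0 + 0) | (0 | 0) has moves —a→ m27
  m26 = 0 | (0 | 0) has moves deadlocked
  m27 = 0 | (0 + 0) | (0 | 0) has moves deadlocked
LTS(Q): 28 reachable states
  n0 = (a.(a.0 | (0 + 0)) + (0 + 0 + b.0 + 0 + (0 | 0)\{b,c})) | (b.(0 + 0) | ((0 + 0) | 0\{a,c}) + (0 + 0 + c.0) | c.c.0) has moves —a→ n1, —b→ n2, —b→ n3, —c→ n4, —c→ n5
  n1 = a.0 | (0 + 0) | (b.(0 + 0) | ((0 + 0) | 0\{a,c}) + (0 + 0 + c.0) | c.c.0) has moves —a→ n6, —b→ n7, —c→ n8, —c→ n9
  n2 = (a.(a.0 | (0 + 0)) + (0 + 0 + b.0 + 0 + (0 | 0)\{b,c})) | ((0 + 0) | ((0 + 0) | 0\{a,c})) has moves —a→ n7, —b→ n10
  n3 = 0 | (b.(0 + 0) | ((0 + 0) | 0\{a,c}) + (0 + 0 + c.0) | c.c.0) has moves —b→ n10, —c→ n11, —c→ n12
  n4 = (a.(a.0 | (0 + 0)) + (0 + 0 + b.0 + 0 + (0 | 0)\{b,c})) | ((0 + 0 + c.0) | c.0) has moves —a→ n8, —b→ n11, —c→ n13, —c→ n14
  n5 = (a.(a.0 | (0 + 0)) + (0 + 0 + b.0 + 0 + (0 | 0)\{b,c})) | (0 | c.c.0) has moves —a→ n9, —b→ n12, —c→ n14
  n6 = 0 | (0 + 0) | (b.(0 + 0) | ((0 + 0) | 0\{a,c}) + (0 + 0 + c.0) | c.c.0) has moves —b→ n15, —c→ n16, —c→ n17
  n7 = a.0 | (0 + 0) | ((0 + 0) | ((0 + 0) | 0\{a,c})) has moves —a→ n15
  n8 = a.0 | (0 + 0) | ((0 + 0 + c.0) | c.0) has moves —a→ n16, —c→ n18, —c→ n19
  n9 = a.0 | (0 + 0) | (0 | c.c.0) has moves —a→ n17, —c→ n19
  n10 = 0 | ((0 + 0) | ((0 + 0) | 0\{a,c})) has moves deadlocked
  n11 = 0 | ((0 + 0 + c.0) | c.0) has moves —c→ n20, —c→ n21
  n12 = 0 | (0 | c.c.0) has moves —c→ n21
  n13 = (a.(a.0 | (0 + 0)) + (0 + 0 + b.0 + 0 + (0 | 0)\{b,c})) | ((0 + 0 + c.0) | 0) has moves —a→ n18, —b→ n20, —c→ n22
  n14 = (a.(a.0 | (0 + 0)) + (0 + 0 + b.0 + 0 + (0 | 0)\{b,c})) | (0 | c.0) has moves —a→ n19, —b→ n21, —c→ n22
  n15 = 0 | (0 + 0) | ((0 + 0) | ((0 + 0) | 0\{a,c})) has moves deadlocked
  n16 = 0 | (0 + 0) | ((0 + 0 + c.0) | c.0) has moves —c→ n23, —c→ n24
  n17 = 0 | (0 + 0) | (0 | c.c.0) has moves —c→ n24
  n18 = a.0 | (0 + 0) | ((0 + 0 + c.0) | 0) has moves —a→ n23, —c→ n25
  n19 = a.0 | (0 + 0) | (0 | c.0) has moves —a→ n24, —c→ n25
  n20 = 0 | ((0 + 0 + c.0) | 0) has moves —c→ n26
  n21 = 0 | (0 | c.0) has moves —c→ n26
  n22 = (a.(a.0 | (0 + 0)) + (0 + 0 + b.0 + 0 + (0 | 0)\{b,c})) | (0 | 0) has moves —a→ n25, —b→ n26
  n23 = 0 | (0 + 0) | ((0 + 0 + c.0) | 0) has moves —c→ n27
  n24 = 0 | (0 + 0) | (0 | c.0) has moves —c→ n27
  n25 = a.0 | (0 + 0) | (0 | 0) has moves —a→ n27
  n26 = 0 | (0 | 0) has moves deadlocked
  n27 = 0 | (0 + 0) | (0 | 0) has moves deadlocked
Coarsest stable partition (strong bisimilarity classes):
  B0 = {m0, n0}
  B1 = {m3, m6, n3, n6}
  B2 = {m11, m12, m16, m17, n11, n12, n16, n17}
  B3 = {m20, m21, m23, m24, n20, n21, n23, n24}
  B4 = {m10, m15, m26, m27, n10, n15, n26, n27}
  B5 = {m1, n1}
  B6 = {m25, m7, n25, n7}
  B7 = {m8, m9, n8, n9}
  B8 = {m18, m19, n18, n19}
  B9 = {m4, m5, n4, n5}
  B10 = {m13, m14, n13, n14}
  B11 = {m2, m22, n2, n22}
m0 ∈ B0, n0 ∈ B0 → same block

bisimilar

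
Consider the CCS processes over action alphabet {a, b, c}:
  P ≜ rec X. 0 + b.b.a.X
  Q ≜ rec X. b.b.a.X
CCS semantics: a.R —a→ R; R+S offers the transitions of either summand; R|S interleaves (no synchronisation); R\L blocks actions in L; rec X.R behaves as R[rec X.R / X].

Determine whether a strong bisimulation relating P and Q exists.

LTS(P): 3 reachable states
  m0 = rec X. 0 + b.b.a.X has moves =b=> m1
  m1 = b.a.(rec X. 0 + b.b.a.X) has moves =b=> m2
  m2 = a.(rec X. 0 + b.b.a.X) has moves =a=> m0
LTS(Q): 3 reachable states
  n0 = rec X. b.b.a.X has moves =b=> n1
  n1 = b.a.(rec X. b.b.a.X) has moves =b=> n2
  n2 = a.(rec X. b.b.a.X) has moves =a=> n0
Bisimilarity quotient blocks:
  B0 = {m0, n0}
  B1 = {m1, n1}
  B2 = {m2, n2}
m0 ∈ B0, n0 ∈ B0 → same block

bisimilar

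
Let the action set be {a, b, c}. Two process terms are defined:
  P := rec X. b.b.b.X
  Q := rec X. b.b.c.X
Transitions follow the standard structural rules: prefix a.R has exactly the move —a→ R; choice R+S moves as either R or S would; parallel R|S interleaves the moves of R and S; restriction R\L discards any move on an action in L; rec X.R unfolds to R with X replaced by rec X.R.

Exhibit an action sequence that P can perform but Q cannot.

bbb

Reachable graph of P (3 states):
  u0 = rec X. b.b.b.X has moves ··b··> u1
  u1 = b.b.(rec X. b.b.b.X) has moves ··b··> u2
  u2 = b.(rec X. b.b.b.X) has moves ··b··> u0
Reachable graph of Q (3 states):
  v0 = rec X. b.b.c.X has moves ··b··> v1
  v1 = b.c.(rec X. b.b.c.X) has moves ··b··> v2
  v2 = c.(rec X. b.b.c.X) has moves ··c··> v0
Run σ = ⟨bbb⟩ on P: start {u0}
  after b @ step 1: {u1}
  after b @ step 2: {u2}
  after b @ step 3: {u0}
  — P admits the full trace.
Run σ = ⟨bbb⟩ on Q: start {v0}
  after b @ step 1: {v1}
  after b @ step 2: {v2}
  after b @ step 3: no successor for Q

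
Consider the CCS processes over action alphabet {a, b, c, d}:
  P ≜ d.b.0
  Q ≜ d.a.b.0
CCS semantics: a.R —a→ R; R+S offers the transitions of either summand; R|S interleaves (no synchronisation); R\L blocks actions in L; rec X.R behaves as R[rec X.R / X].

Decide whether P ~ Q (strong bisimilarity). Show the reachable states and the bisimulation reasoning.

P ≁ Q

LTS(P): 3 reachable states
  p0 = d.b.0 | ··d··> p1
  p1 = b.0 | ··b··> p2
  p2 = 0 | deadlocked
LTS(Q): 4 reachable states
  q0 = d.a.b.0 | ··d··> q1
  q1 = a.b.0 | ··a··> q2
  q2 = b.0 | ··b··> q3
  q3 = 0 | deadlocked
Coarsest stable partition (strong bisimilarity classes):
  B0 = {p0}
  B1 = {p1, q2}
  B2 = {p2, q3}
  B3 = {q0}
  B4 = {q1}
p0 ∈ B0, q0 ∈ B3 → different blocks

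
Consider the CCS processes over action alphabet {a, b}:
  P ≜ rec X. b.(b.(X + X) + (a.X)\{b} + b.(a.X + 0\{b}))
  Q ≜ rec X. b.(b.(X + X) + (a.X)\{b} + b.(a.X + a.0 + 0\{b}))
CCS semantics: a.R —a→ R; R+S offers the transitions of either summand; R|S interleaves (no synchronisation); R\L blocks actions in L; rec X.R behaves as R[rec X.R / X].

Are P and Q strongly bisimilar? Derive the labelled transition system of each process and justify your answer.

P's transition system — 5 states:
  s0 = rec X. b.(b.(X + X) + (a.X)\{b} + b.(a.X + 0\{b})) | -b-> s1
  s1 = b.((rec X. b.(b.(X + X) + (a.X)\{b} + b.(a.X + 0\{b}))) + (rec X. b.(b.(X + X) + (a.X)\{b} + b.(a.X + 0\{b})))) + (a.(rec X. b.(b.(X + X) + (a.X)\{b} + b.(a.X + 0\{b}))))\{b} + b.(a.(rec X. b.(b.(X + X) + (a.X)\{b} + b.(a.X + 0\{b}))) + 0\{b}) | -a-> s2, -b-> s3, -b-> s4
  s2 = (rec X. b.(b.(X + X) + (a.X)\{b} + b.(a.X + 0\{b})))\{b} | ∅
  s3 = (rec X. b.(b.(X + X) + (a.X)\{b} + b.(a.X + 0\{b}))) + (rec X. b.(b.(X + X) + (a.X)\{b} + b.(a.X + 0\{b}))) | -b-> s1
  s4 = a.(rec X. b.(b.(X + X) + (a.X)\{b} + b.(a.X + 0\{b}))) + 0\{b} | -a-> s0
Q's transition system — 6 states:
  t0 = rec X. b.(b.(X + X) + (a.X)\{b} + b.(a.X + a.0 + 0\{b})) | -b-> t1
  t1 = b.((rec X. b.(b.(X + X) + (a.X)\{b} + b.(a.X + a.0 + 0\{b}))) + (rec X. b.(b.(X + X) + (a.X)\{b} + b.(a.X + a.0 + 0\{b})))) + (a.(rec X. b.(b.(X + X) + (a.X)\{b} + b.(a.X + a.0 + 0\{b}))))\{b} + b.(a.(rec X. b.(b.(X + X) + (a.X)\{b} + b.(a.X + a.0 + 0\{b}))) + a.0 + 0\{b}) | -a-> t2, -b-> t3, -b-> t4
  t2 = (rec X. b.(b.(X + X) + (a.X)\{b} + b.(a.X + a.0 + 0\{b})))\{b} | ∅
  t3 = (rec X. b.(b.(X + X) + (a.X)\{b} + b.(a.X + a.0 + 0\{b}))) + (rec X. b.(b.(X + X) + (a.X)\{b} + b.(a.X + a.0 + 0\{b}))) | -b-> t1
  t4 = a.(rec X. b.(b.(X + X) + (a.X)\{b} + b.(a.X + a.0 + 0\{b}))) + a.0 + 0\{b} | -a-> t0, -a-> t5
  t5 = 0 | ∅
Bisimilarity quotient blocks:
  B0 = {s0, s3}
  B1 = {s1}
  B2 = {s2, t2, t5}
  B3 = {s4}
  B4 = {t0, t3}
  B5 = {t1}
  B6 = {t4}
s0 ∈ B0, t0 ∈ B4 → different blocks

not bisimilar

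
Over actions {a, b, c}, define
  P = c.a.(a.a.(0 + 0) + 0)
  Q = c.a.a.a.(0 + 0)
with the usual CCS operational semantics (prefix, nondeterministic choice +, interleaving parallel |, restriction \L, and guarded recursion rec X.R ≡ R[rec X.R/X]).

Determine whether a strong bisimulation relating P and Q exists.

YES

Reachable graph of P (5 states):
  s0 = c.a.(a.a.(0 + 0) + 0) :: -c-> s1
  s1 = a.(a.a.(0 + 0) + 0) :: -a-> s2
  s2 = a.a.(0 + 0) + 0 :: -a-> s3
  s3 = a.(0 + 0) :: -a-> s4
  s4 = 0 + 0 :: ·
Reachable graph of Q (5 states):
  t0 = c.a.a.a.(0 + 0) :: -c-> t1
  t1 = a.a.a.(0 + 0) :: -a-> t2
  t2 = a.a.(0 + 0) :: -a-> t3
  t3 = a.(0 + 0) :: -a-> t4
  t4 = 0 + 0 :: ·
Coarsest stable partition (strong bisimilarity classes):
  B0 = {s0, t0}
  B1 = {s1, t1}
  B2 = {s2, t2}
  B3 = {s3, t3}
  B4 = {s4, t4}
s0 ∈ B0, t0 ∈ B0 → same block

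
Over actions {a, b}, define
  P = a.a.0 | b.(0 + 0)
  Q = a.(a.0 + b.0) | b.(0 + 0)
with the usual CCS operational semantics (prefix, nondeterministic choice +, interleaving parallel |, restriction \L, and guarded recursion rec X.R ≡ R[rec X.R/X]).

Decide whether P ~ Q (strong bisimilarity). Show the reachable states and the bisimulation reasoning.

NO

LTS(P): 6 reachable states
  s0 = a.a.0 | b.(0 + 0) has moves =a=> s1, =b=> s2
  s1 = a.0 | b.(0 + 0) has moves =a=> s3, =b=> s4
  s2 = a.a.0 | (0 + 0) has moves =a=> s4
  s3 = 0 | b.(0 + 0) has moves =b=> s5
  s4 = a.0 | (0 + 0) has moves =a=> s5
  s5 = 0 | (0 + 0) has moves stopped
LTS(Q): 6 reachable states
  t0 = a.(a.0 + b.0) | b.(0 + 0) has moves =a=> t1, =b=> t2
  t1 = (a.0 + b.0) | b.(0 + 0) has moves =a=> t3, =b=> t3, =b=> t4
  t2 = a.(a.0 + b.0) | (0 + 0) has moves =a=> t4
  t3 = 0 | b.(0 + 0) has moves =b=> t5
  t4 = (a.0 + b.0) | (0 + 0) has moves =a=> t5, =b=> t5
  t5 = 0 | (0 + 0) has moves stopped
Partition-refinement fixed point:
  B0 = {s0}
  B1 = {s1}
  B2 = {s3, t3}
  B3 = {s5, t5}
  B4 = {s4}
  B5 = {s2}
  B6 = {t0}
  B7 = {t1}
  B8 = {t4}
  B9 = {t2}
s0 ∈ B0, t0 ∈ B6 → different blocks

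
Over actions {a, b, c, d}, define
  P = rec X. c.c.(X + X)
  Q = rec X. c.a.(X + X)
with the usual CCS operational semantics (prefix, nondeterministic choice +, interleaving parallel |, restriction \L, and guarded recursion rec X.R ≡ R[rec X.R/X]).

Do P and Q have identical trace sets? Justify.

traces(P) ≠ traces(Q) — witness ⟨cc⟩

LTS(P): 3 reachable states
  s0 = rec X. c.c.(X + X) → =c=> s1
  s1 = c.((rec X. c.c.(X + X)) + (rec X. c.c.(X + X))) → =c=> s2
  s2 = (rec X. c.c.(X + X)) + (rec X. c.c.(X + X)) → =c=> s1
LTS(Q): 3 reachable states
  t0 = rec X. c.a.(X + X) → =c=> t1
  t1 = a.((rec X. c.a.(X + X)) + (rec X. c.a.(X + X))) → =a=> t2
  t2 = (rec X. c.a.(X + X)) + (rec X. c.a.(X + X)) → =c=> t1
Run σ = ⟨cc⟩ on P: start {s0}
  after c @ step 1: {s1}
  after c @ step 2: {s2}
  ✓ P
Run σ = ⟨cc⟩ on Q: start {t0}
  after c @ step 1: {t1}
  after c @ step 2: ∅ (Q stuck)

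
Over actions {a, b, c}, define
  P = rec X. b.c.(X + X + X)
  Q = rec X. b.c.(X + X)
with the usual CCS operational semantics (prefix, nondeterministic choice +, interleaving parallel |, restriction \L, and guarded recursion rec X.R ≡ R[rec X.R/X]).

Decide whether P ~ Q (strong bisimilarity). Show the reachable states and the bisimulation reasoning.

LTS(P): 3 reachable states
  u0 = rec X. b.c.(X + X + X) ⊢ =b=> u1
  u1 = c.((rec X. b.c.(X + X + X)) + (rec X. b.c.(X + X + X)) + (rec X. b.c.(X + X + X))) ⊢ =c=> u2
  u2 = (rec X. b.c.(X + X + X)) + (rec X. b.c.(X + X + X)) + (rec X. b.c.(X + X + X)) ⊢ =b=> u1
LTS(Q): 3 reachable states
  v0 = rec X. b.c.(X + X) ⊢ =b=> v1
  v1 = c.((rec X. b.c.(X + X)) + (rec X. b.c.(X + X))) ⊢ =c=> v2
  v2 = (rec X. b.c.(X + X)) + (rec X. b.c.(X + X)) ⊢ =b=> v1
Partition-refinement fixed point:
  B0 = {u0, u2, v0, v2}
  B1 = {u1, v1}
u0 ∈ B0, v0 ∈ B0 → same block

P ~ Q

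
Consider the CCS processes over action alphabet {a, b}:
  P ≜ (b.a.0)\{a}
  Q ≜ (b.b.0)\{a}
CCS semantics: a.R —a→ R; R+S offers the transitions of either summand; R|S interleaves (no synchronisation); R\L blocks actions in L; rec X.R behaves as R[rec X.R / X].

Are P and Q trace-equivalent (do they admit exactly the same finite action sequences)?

NO — witness ⟨bb⟩

Reachable graph of P (2 states):
  u0 = (b.a.0)\{a} ⊢ =b=> u1
  u1 = (a.0)\{a} ⊢ ∅
Reachable graph of Q (3 states):
  v0 = (b.b.0)\{a} ⊢ =b=> v1
  v1 = (b.0)\{a} ⊢ =b=> v2
  v2 = 0\{a} ⊢ ∅
Run σ = ⟨bb⟩ on Q: start {v0}
  step 1 (b): {v1}
  step 2 (b): {v2}
  — Q admits the full trace.
Run σ = ⟨bb⟩ on P: start {u0}
  step 1 (b): {u1}
  step 2 (b): ∅  — P cannot continue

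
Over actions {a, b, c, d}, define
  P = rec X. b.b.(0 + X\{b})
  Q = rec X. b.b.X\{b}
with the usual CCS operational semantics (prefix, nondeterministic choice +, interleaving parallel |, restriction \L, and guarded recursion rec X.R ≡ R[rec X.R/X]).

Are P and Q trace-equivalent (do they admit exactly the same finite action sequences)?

YES

P's transition system — 3 states:
  u0 = rec X. b.b.(0 + X\{b}) :: —b→ u1
  u1 = b.(0 + (rec X. b.b.(0 + X\{b}))\{b}) :: —b→ u2
  u2 = 0 + (rec X. b.b.(0 + X\{b}))\{b} :: stopped
Q's transition system — 3 states:
  v0 = rec X. b.b.X\{b} :: —b→ v1
  v1 = b.(rec X. b.b.X\{b})\{b} :: —b→ v2
  v2 = (rec X. b.b.X\{b})\{b} :: stopped
Coarsest stable partition (strong bisimilarity classes):
  B0 = {u0, v0}
  B1 = {u1, v1}
  B2 = {u2, v2}
u0 ∈ B0, v0 ∈ B0 → same block
Bisimilar ⇒ trace-equivalent.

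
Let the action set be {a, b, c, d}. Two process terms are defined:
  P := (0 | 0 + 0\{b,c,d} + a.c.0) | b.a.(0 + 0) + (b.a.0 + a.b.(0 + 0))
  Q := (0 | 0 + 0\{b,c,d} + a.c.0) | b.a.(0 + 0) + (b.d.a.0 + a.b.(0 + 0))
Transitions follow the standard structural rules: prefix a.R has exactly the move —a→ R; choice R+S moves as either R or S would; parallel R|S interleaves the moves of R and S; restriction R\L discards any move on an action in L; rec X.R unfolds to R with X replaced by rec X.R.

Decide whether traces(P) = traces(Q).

LTS(P): 13 reachable states
  u0 = (0 | 0 + 0\{b,c,d} + a.c.0) | b.a.(0 + 0) + (b.a.0 + a.b.(0 + 0)) :: -a-> u1, -a-> u2, -b-> u3, -b-> u4
  u1 = b.(0 + 0) :: -b-> u5
  u2 = c.0 | b.a.(0 + 0) :: -b-> u6, -c-> u7
  u3 = (0 | 0 + 0\{b,c,d} + a.c.0) | a.(0 + 0) :: -a-> u6, -a-> u8
  u4 = a.0 :: -a-> u9
  u5 = 0 + 0 :: ·
  u6 = c.0 | a.(0 + 0) :: -a-> u10, -c-> u11
  u7 = 0 | b.a.(0 + 0) :: -b-> u11
  u8 = (0 | 0 + 0\{b,c,d} + a.c.0) | (0 + 0) :: -a-> u10
  u9 = 0 :: ·
  u10 = c.0 | (0 + 0) :: -c-> u12
  u11 = 0 | a.(0 + 0) :: -a-> u12
  u12 = 0 | (0 + 0) :: ·
LTS(Q): 14 reachable states
  v0 = (0 | 0 + 0\{b,c,d} + a.c.0) | b.a.(0 + 0) + (b.d.a.0 + a.b.(0 + 0)) :: -a-> v1, -a-> v2, -b-> v3, -b-> v4
  v1 = b.(0 + 0) :: -b-> v5
  v2 = c.0 | b.a.(0 + 0) :: -b-> v6, -c-> v7
  v3 = (0 | 0 + 0\{b,c,d} + a.c.0) | a.(0 + 0) :: -a-> v6, -a-> v8
  v4 = d.a.0 :: -d-> v9
  v5 = 0 + 0 :: ·
  v6 = c.0 | a.(0 + 0) :: -a-> v10, -c-> v11
  v7 = 0 | b.a.(0 + 0) :: -b-> v11
  v8 = (0 | 0 + 0\{b,c,d} + a.c.0) | (0 + 0) :: -a-> v10
  v9 = a.0 :: -a-> v12
  v10 = c.0 | (0 + 0) :: -c-> v13
  v11 = 0 | a.(0 + 0) :: -a-> v13
  v12 = 0 :: ·
  v13 = 0 | (0 + 0) :: ·
Executing bd from Q (initial set {v0}):
  [1] b ⇒ {v3, v4}
  [2] d ⇒ {v9}
  Q completes σ.
Executing bd from P (initial set {u0}):
  [1] b ⇒ {u3, u4}
  [2] d ⇒ no successor for P

trace-distinct — witness ⟨bd⟩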